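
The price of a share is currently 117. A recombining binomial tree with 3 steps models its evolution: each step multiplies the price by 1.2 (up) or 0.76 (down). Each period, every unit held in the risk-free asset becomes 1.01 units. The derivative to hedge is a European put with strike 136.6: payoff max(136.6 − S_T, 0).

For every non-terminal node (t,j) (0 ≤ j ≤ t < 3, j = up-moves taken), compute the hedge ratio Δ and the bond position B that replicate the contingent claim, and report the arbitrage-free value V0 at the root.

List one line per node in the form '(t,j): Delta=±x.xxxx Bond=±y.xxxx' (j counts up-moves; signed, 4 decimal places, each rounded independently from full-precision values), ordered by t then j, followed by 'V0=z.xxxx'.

(0,0): Delta=-0.5969 Bond=97.0918
(1,0): Delta=-1.0000 Bond=133.9084
(1,1): Delta=-0.4028 Bond=70.8199
(2,0): Delta=-1.0000 Bond=135.2475
(2,1): Delta=-1.0000 Bond=135.2475
(2,2): Delta=-0.1154 Bond=23.1014
V0=27.2572

Since d<R<u, set p* = (R−d)/(u−d) = 0.5682; price each node as the discounted p*-expectation of its children.
At expiry t=3: V(3,0)=85.2398, V(3,1)=55.5050, V(3,2)=8.5552, V(3,3)=0.0000
Node (2,0) S=67.5792: V=(p*·55.5050+(1−p*)·85.2398)/1.01=67.6683; Δ=(55.5050−85.2398)/(81.0950−51.3602)=-1.0000; B=V−Δ·S=135.2475
Node (2,1) S=106.7040: V=(p*·8.5552+(1−p*)·55.5050)/1.01=28.5435; Δ=(8.5552−55.5050)/(128.0448−81.0950)=-1.0000; B=V−Δ·S=135.2475
Node (2,2) S=168.4800: V=(p*·0.0000+(1−p*)·8.5552)/1.01=3.6577; Δ=(0.0000−8.5552)/(202.1760−128.0448)=-0.1154; B=V−Δ·S=23.1014
Node (1,0) S=88.9200: V=(p*·28.5435+(1−p*)·67.6683)/1.01=44.9884; Δ=(28.5435−67.6683)/(106.7040−67.5792)=-1.0000; B=V−Δ·S=133.9084
Node (1,1) S=140.4000: V=(p*·3.6577+(1−p*)·28.5435)/1.01=14.2612; Δ=(3.6577−28.5435)/(168.4800−106.7040)=-0.4028; B=V−Δ·S=70.8199
Node (0,0) S=117.0000: V=(p*·14.2612+(1−p*)·44.9884)/1.01=27.2572; Δ=(14.2612−44.9884)/(140.4000−88.9200)=-0.5969; B=V−Δ·S=97.0918
The time-0 hedge costs 27.2572, which is the no-arbitrage price.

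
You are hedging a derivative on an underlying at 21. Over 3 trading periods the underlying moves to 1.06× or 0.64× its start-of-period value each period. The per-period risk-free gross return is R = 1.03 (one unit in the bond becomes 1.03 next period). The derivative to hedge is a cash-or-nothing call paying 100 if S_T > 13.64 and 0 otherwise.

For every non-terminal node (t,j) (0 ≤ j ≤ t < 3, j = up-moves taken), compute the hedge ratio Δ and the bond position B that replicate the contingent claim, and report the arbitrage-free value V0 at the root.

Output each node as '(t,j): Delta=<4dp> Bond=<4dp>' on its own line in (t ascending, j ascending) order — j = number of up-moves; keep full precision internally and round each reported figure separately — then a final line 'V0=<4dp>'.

No-arbitrage ⇒ martingale measure with p* = (R−d)/(u−d) = 0.9286.
At expiry t=3: V(3,0)=0.0000, V(3,1)=0.0000, V(3,2)=100.0000, V(3,3)=100.0000
Node (2,0) S=8.6016: V=(p*·0.0000+(1−p*)·0.0000)/1.03=0.0000; Δ=(0.0000−0.0000)/(9.1177−5.5050)=0.0000; B=V−Δ·S=0.0000
Node (2,1) S=14.2464: V=(p*·100.0000+(1−p*)·0.0000)/1.03=90.1526; Δ=(100.0000−0.0000)/(15.1012−9.1177)=16.7127; B=V−Δ·S=-147.9427
Node (2,2) S=23.5956: V=(p*·100.0000+(1−p*)·100.0000)/1.03=97.0874; Δ=(100.0000−100.0000)/(25.0113−15.1012)=0.0000; B=V−Δ·S=97.0874
Node (1,0) S=13.4400: V=(p*·90.1526+(1−p*)·0.0000)/1.03=81.2749; Δ=(90.1526−0.0000)/(14.2464−8.6016)=15.9709; B=V−Δ·S=-133.3741
Node (1,1) S=22.2600: V=(p*·97.0874+(1−p*)·90.1526)/1.03=93.7787; Δ=(97.0874−90.1526)/(23.5956−14.2464)=0.7418; B=V−Δ·S=77.2672
Node (0,0) S=21.0000: V=(p*·93.7787+(1−p*)·81.2749)/1.03=90.1801; Δ=(93.7787−81.2749)/(22.2600−13.4400)=1.4177; B=V−Δ·S=60.4091
Each (Δ,B) replicates both successor values, so the strategy is self-financing and V0 is arbitrage-free.

(0,0): Delta=1.4177 Bond=60.4091
(1,0): Delta=15.9709 Bond=-133.3741
(1,1): Delta=0.7418 Bond=77.2672
(2,0): Delta=0.0000 Bond=0.0000
(2,1): Delta=16.7127 Bond=-147.9427
(2,2): Delta=0.0000 Bond=97.0874
V0=90.1801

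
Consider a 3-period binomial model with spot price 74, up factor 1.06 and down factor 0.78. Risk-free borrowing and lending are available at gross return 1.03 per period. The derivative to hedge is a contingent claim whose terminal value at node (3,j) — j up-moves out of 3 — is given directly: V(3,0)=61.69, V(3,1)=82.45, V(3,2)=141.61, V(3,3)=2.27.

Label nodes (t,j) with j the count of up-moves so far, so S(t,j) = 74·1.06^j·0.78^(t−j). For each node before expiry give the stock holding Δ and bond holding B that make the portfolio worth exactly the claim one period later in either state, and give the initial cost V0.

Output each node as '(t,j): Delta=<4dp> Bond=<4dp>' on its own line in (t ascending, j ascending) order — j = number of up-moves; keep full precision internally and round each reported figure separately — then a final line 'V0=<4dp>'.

(0,0): Delta=-4.5275 Bond=372.1136
(1,0): Delta=3.3068 Bond=-68.9188
(1,1): Delta=-5.2193 Bond=437.5405
(2,0): Delta=1.6468 Bond=3.7462
(2,1): Delta=3.4533 Bond=-79.9542
(2,2): Delta=-5.9851 Bond=514.3412
V0=37.0753

Risk-neutral probability p* = (R−d)/(u−d) = (1.03−0.78)/(1.06−0.78) = 0.8929.
Payoff layer (t=3): V(3,0)=61.6900, V(3,1)=82.4500, V(3,2)=141.6100, V(3,3)=2.2700
Node (2,0) S=45.0216: V=(p*·82.4500+(1−p*)·61.6900)/1.03=77.8890; Δ=(82.4500−61.6900)/(47.7229−35.1168)=1.6468; B=V−Δ·S=3.7462
Node (2,1) S=61.1832: V=(p*·141.6100+(1−p*)·82.4500)/1.03=131.3315; Δ=(141.6100−82.4500)/(64.8542−47.7229)=3.4533; B=V−Δ·S=-79.9542
Node (2,2) S=83.1464: V=(p*·2.2700+(1−p*)·141.6100)/1.03=16.6983; Δ=(2.2700−141.6100)/(88.1352−64.8542)=-5.9851; B=V−Δ·S=514.3412
Node (1,0) S=57.7200: V=(p*·131.3315+(1−p*)·77.8890)/1.03=121.9471; Δ=(131.3315−77.8890)/(61.1832−45.0216)=3.3068; B=V−Δ·S=-68.9188
Node (1,1) S=78.4400: V=(p*·16.6983+(1−p*)·131.3315)/1.03=28.1364; Δ=(16.6983−131.3315)/(83.1464−61.1832)=-5.2193; B=V−Δ·S=437.5405
Node (0,0) S=74.0000: V=(p*·28.1364+(1−p*)·121.9471)/1.03=37.0753; Δ=(28.1364−121.9471)/(78.4400−57.7200)=-4.5275; B=V−Δ·S=372.1136
Check: Δ(0,0)·S0 + B(0,0) = 37.0753 = V0.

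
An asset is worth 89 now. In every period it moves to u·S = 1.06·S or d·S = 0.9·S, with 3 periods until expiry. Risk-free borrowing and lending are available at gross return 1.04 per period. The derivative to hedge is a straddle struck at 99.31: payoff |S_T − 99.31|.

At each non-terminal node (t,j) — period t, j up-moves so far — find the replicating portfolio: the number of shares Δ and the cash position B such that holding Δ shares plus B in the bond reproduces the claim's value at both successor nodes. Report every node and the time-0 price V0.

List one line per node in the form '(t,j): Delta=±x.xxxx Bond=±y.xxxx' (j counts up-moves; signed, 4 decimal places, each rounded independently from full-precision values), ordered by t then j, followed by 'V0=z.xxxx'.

Since d<R<u, set p* = (R−d)/(u−d) = 0.8750; price each node as the discounted p*-expectation of its children.
Terminal values V(3,·): V(3,0)=34.4290, V(3,1)=22.8946, V(3,2)=9.3096, V(3,3)=6.6904
(2,0): S=72.0900. Δ = (V_up−V_dn)/(S_up−S_dn) = (22.8946−34.4290)/(76.4154−64.8810) = -1.0000. V = [p*·22.8946 + (1−p*)·34.4290]/1.04 = 23.4004. B = V − Δ·S = 95.4904.
(2,1): S=84.9060. Δ = (V_up−V_dn)/(S_up−S_dn) = (9.3096−22.8946)/(90.0004−76.4154) = -1.0000. V = [p*·9.3096 + (1−p*)·22.8946]/1.04 = 10.5844. B = V − Δ·S = 95.4904.
(2,2): S=100.0004. Δ = (V_up−V_dn)/(S_up−S_dn) = (6.6904−9.3096)/(106.0004−90.0004) = -0.1637. V = [p*·6.6904 + (1−p*)·9.3096]/1.04 = 6.7479. B = V − Δ·S = 23.1180.
(1,0): S=80.1000. Δ = (V_up−V_dn)/(S_up−S_dn) = (10.5844−23.4004)/(84.9060−72.0900) = -1.0000. V = [p*·10.5844 + (1−p*)·23.4004]/1.04 = 11.7177. B = V − Δ·S = 91.8177.
(1,1): S=94.3400. Δ = (V_up−V_dn)/(S_up−S_dn) = (6.7479−10.5844)/(100.0004−84.9060) = -0.2542. V = [p*·6.7479 + (1−p*)·10.5844]/1.04 = 6.9495. B = V − Δ·S = 30.9275.
(0,0): S=89.0000. Δ = (V_up−V_dn)/(S_up−S_dn) = (6.9495−11.7177)/(94.3400−80.1000) = -0.3348. V = [p*·6.9495 + (1−p*)·11.7177]/1.04 = 7.2553. B = V − Δ·S = 37.0565.
Each (Δ,B) replicates both successor values, so the strategy is self-financing and V0 is arbitrage-free.

(0,0): Delta=-0.3348 Bond=37.0565
(1,0): Delta=-1.0000 Bond=91.8177
(1,1): Delta=-0.2542 Bond=30.9275
(2,0): Delta=-1.0000 Bond=95.4904
(2,1): Delta=-1.0000 Bond=95.4904
(2,2): Delta=-0.1637 Bond=23.1180
V0=7.2553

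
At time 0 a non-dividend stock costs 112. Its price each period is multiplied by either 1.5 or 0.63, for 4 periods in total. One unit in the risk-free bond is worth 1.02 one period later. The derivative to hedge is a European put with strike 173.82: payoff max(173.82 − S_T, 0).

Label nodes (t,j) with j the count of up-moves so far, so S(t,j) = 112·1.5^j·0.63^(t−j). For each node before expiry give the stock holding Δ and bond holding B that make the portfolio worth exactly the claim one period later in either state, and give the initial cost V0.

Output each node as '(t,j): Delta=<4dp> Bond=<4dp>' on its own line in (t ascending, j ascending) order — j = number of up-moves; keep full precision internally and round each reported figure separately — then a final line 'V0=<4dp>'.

(0,0): Delta=-0.5066 Bond=131.8052
(1,0): Delta=-0.7976 Bond=154.9747
(1,1): Delta=-0.3562 Bond=109.1695
(2,0): Delta=-1.0000 Bond=167.0704
(2,1): Delta=-0.6930 Bond=147.0020
(2,2): Delta=-0.1821 Bond=67.4772
(3,0): Delta=-1.0000 Bond=170.4118
(3,1): Delta=-1.0000 Bond=170.4118
(3,2): Delta=-0.5343 Bond=124.7485
(3,3): Delta=0.0000 Bond=0.0000
V0=75.0639

Under the risk-neutral measure, an up-move has probability p* = (R−d)/(u−d) = 0.4483 and values discount at R = 1.02.
Payoff layer (t=4): V(4,0)=156.1767, V(4,1)=131.8121, V(4,2)=73.8012, V(4,3)=0.0000, V(4,4)=0.0000
(3,0): S=28.0053. Δ = (V_up−V_dn)/(S_up−S_dn) = (131.8121−156.1767)/(42.0079−17.6433) = -1.0000. V = [p*·131.8121 + (1−p*)·156.1767]/1.02 = 142.4065. B = V − Δ·S = 170.4118.
(3,1): S=66.6792. Δ = (V_up−V_dn)/(S_up−S_dn) = (73.8012−131.8121)/(100.0188−42.0079) = -1.0000. V = [p*·73.8012 + (1−p*)·131.8121]/1.02 = 103.7326. B = V − Δ·S = 170.4118.
(3,2): S=158.7600. Δ = (V_up−V_dn)/(S_up−S_dn) = (0.0000−73.8012)/(238.1400−100.0188) = -0.5343. V = [p*·0.0000 + (1−p*)·73.8012]/1.02 = 39.9195. B = V − Δ·S = 124.7485.
(3,3): S=378.0000. Δ = (V_up−V_dn)/(S_up−S_dn) = (0.0000−0.0000)/(567.0000−238.1400) = 0.0000. V = [p*·0.0000 + (1−p*)·0.0000]/1.02 = 0.0000. B = V − Δ·S = 0.0000.
(2,0): S=44.4528. Δ = (V_up−V_dn)/(S_up−S_dn) = (103.7326−142.4065)/(66.6792−28.0053) = -1.0000. V = [p*·103.7326 + (1−p*)·142.4065]/1.02 = 122.6176. B = V − Δ·S = 167.0704.
(2,1): S=105.8400. Δ = (V_up−V_dn)/(S_up−S_dn) = (39.9195−103.7326)/(158.7600−66.6792) = -0.6930. V = [p*·39.9195 + (1−p*)·103.7326]/1.02 = 73.6536. B = V − Δ·S = 147.0020.
(2,2): S=252.0000. Δ = (V_up−V_dn)/(S_up−S_dn) = (0.0000−39.9195)/(378.0000−158.7600) = -0.1821. V = [p*·0.0000 + (1−p*)·39.9195]/1.02 = 21.5927. B = V − Δ·S = 67.4772.
(1,0): S=70.5600. Δ = (V_up−V_dn)/(S_up−S_dn) = (73.6536−122.6176)/(105.8400−44.4528) = -0.7976. V = [p*·73.6536 + (1−p*)·122.6176]/1.02 = 98.6943. B = V − Δ·S = 154.9747.
(1,1): S=168.0000. Δ = (V_up−V_dn)/(S_up−S_dn) = (21.5927−73.6536)/(252.0000−105.8400) = -0.3562. V = [p*·21.5927 + (1−p*)·73.6536]/1.02 = 49.3294. B = V − Δ·S = 109.1695.
(0,0): S=112.0000. Δ = (V_up−V_dn)/(S_up−S_dn) = (49.3294−98.6943)/(168.0000−70.5600) = -0.5066. V = [p*·49.3294 + (1−p*)·98.6943]/1.02 = 75.0639. B = V − Δ·S = 131.8052.
Check: Δ(0,0)·S0 + B(0,0) = 75.0639 = V0.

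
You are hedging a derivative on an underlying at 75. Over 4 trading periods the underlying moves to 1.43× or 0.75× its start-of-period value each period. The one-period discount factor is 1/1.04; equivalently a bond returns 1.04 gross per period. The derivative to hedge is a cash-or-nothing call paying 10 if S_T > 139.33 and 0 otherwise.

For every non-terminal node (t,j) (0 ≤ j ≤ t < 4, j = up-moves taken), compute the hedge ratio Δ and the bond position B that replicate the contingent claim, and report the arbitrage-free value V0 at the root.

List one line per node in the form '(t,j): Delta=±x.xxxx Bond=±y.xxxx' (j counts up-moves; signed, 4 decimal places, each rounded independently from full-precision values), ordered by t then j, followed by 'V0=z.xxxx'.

Since d<R<u, set p* = (R−d)/(u−d) = 0.4265; price each node as the discounted p*-expectation of its children.
Payoff layer (t=4): V(4,0)=0.0000, V(4,1)=0.0000, V(4,2)=0.0000, V(4,3)=10.0000, V(4,4)=10.0000
Node (3,0) S=31.6406: V=(p*·0.0000+(1−p*)·0.0000)/1.04=0.0000; Δ=(0.0000−0.0000)/(45.2461−23.7305)=0.0000; B=V−Δ·S=0.0000
Node (3,1) S=60.3281: V=(p*·0.0000+(1−p*)·0.0000)/1.04=0.0000; Δ=(0.0000−0.0000)/(86.2692−45.2461)=0.0000; B=V−Δ·S=0.0000
Node (3,2) S=115.0256: V=(p*·10.0000+(1−p*)·0.0000)/1.04=4.1007; Δ=(10.0000−0.0000)/(164.4866−86.2692)=0.1278; B=V−Δ·S=-10.6052
Node (3,3) S=219.3155: V=(p*·10.0000+(1−p*)·10.0000)/1.04=9.6154; Δ=(10.0000−10.0000)/(313.6212−164.4866)=0.0000; B=V−Δ·S=9.6154
Node (2,0) S=42.1875: V=(p*·0.0000+(1−p*)·0.0000)/1.04=0.0000; Δ=(0.0000−0.0000)/(60.3281−31.6406)=0.0000; B=V−Δ·S=0.0000
Node (2,1) S=80.4375: V=(p*·4.1007+(1−p*)·0.0000)/1.04=1.6816; Δ=(4.1007−0.0000)/(115.0256−60.3281)=0.0750; B=V−Δ·S=-4.3489
Node (2,2) S=153.3675: V=(p*·9.6154+(1−p*)·4.1007)/1.04=6.2044; Δ=(9.6154−4.1007)/(219.3155−115.0256)=0.0529; B=V−Δ·S=-1.9055
Node (1,0) S=56.2500: V=(p*·1.6816+(1−p*)·0.0000)/1.04=0.6896; Δ=(1.6816−0.0000)/(80.4375−42.1875)=0.0440; B=V−Δ·S=-1.7833
Node (1,1) S=107.2500: V=(p*·6.2044+(1−p*)·1.6816)/1.04=3.4715; Δ=(6.2044−1.6816)/(153.3675−80.4375)=0.0620; B=V−Δ·S=-3.1796
Node (0,0) S=75.0000: V=(p*·3.4715+(1−p*)·0.6896)/1.04=1.8038; Δ=(3.4715−0.6896)/(107.2500−56.2500)=0.0545; B=V−Δ·S=-2.2873
Root portfolio cost Δ·75+B reproduces V0=1.8038.

(0,0): Delta=0.0545 Bond=-2.2873
(1,0): Delta=0.0440 Bond=-1.7833
(1,1): Delta=0.0620 Bond=-3.1796
(2,0): Delta=0.0000 Bond=0.0000
(2,1): Delta=0.0750 Bond=-4.3489
(2,2): Delta=0.0529 Bond=-1.9055
(3,0): Delta=0.0000 Bond=0.0000
(3,1): Delta=0.0000 Bond=0.0000
(3,2): Delta=0.1278 Bond=-10.6052
(3,3): Delta=0.0000 Bond=9.6154
V0=1.8038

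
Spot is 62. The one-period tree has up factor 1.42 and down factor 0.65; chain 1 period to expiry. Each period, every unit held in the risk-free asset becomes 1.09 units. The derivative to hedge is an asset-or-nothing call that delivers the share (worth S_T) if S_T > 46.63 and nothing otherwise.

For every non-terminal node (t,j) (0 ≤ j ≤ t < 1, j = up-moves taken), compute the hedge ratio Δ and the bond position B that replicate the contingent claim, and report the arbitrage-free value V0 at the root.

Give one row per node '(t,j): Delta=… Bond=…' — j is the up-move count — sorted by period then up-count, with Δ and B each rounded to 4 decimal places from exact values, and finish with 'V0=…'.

Risk-neutral probability p* = (R−d)/(u−d) = (1.09−0.65)/(1.42−0.65) = 0.5714.
At expiry t=1: V(1,0)=0.0000, V(1,1)=88.0400
  t=0,j=0: stock 62.0000 → up 88.0400 (V=88.0400), down 40.3000 (V=0.0000). Price 46.1547; hedge Δ=1.8442, bond B=-68.1830.
The time-0 hedge costs 46.1547, which is the no-arbitrage price.

(0,0): Delta=1.8442 Bond=-68.1830
V0=46.1547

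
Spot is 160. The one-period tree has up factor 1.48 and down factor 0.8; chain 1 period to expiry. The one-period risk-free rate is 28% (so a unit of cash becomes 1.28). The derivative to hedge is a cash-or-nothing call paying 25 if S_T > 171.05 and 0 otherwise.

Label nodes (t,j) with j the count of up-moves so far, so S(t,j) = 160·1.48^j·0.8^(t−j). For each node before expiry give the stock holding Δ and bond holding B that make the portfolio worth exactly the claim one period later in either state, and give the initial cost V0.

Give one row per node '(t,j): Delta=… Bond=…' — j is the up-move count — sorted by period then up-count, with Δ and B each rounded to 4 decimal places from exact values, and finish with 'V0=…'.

Since d<R<u, set p* = (R−d)/(u−d) = 0.7059; price each node as the discounted p*-expectation of its children.
At expiry t=1: V(1,0)=0.0000, V(1,1)=25.0000
(0,0): S=160.0000. Δ = (V_up−V_dn)/(S_up−S_dn) = (25.0000−0.0000)/(236.8000−128.0000) = 0.2298. V = [p*·25.0000 + (1−p*)·0.0000]/1.28 = 13.7868. B = V − Δ·S = -22.9779.
The time-0 hedge costs 13.7868, which is the no-arbitrage price.

(0,0): Delta=0.2298 Bond=-22.9779
V0=13.7868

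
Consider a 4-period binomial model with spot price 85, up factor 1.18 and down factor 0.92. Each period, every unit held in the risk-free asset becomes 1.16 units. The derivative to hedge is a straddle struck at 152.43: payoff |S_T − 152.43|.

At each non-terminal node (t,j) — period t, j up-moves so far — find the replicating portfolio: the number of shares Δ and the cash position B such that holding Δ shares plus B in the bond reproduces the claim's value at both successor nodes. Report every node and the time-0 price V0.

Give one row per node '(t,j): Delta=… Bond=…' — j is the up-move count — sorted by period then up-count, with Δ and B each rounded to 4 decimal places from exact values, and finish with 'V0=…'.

(0,0): Delta=-0.4361 Bond=46.1704
(1,0): Delta=-1.0000 Bond=97.6554
(1,1): Delta=-0.3995 Bond=49.8828
(2,0): Delta=-1.0000 Bond=113.2803
(2,1): Delta=-1.0000 Bond=113.2803
(2,2): Delta=-0.3604 Bond=53.2460
(3,0): Delta=-1.0000 Bond=131.4052
(3,1): Delta=-1.0000 Bond=131.4052
(3,2): Delta=-1.0000 Bond=131.4052
(3,3): Delta=-0.3189 Bond=55.9621
V0=9.1028

Under the risk-neutral measure, an up-move has probability p* = (R−d)/(u−d) = 0.9231 and values discount at R = 1.16.
Payoff layer (t=4): V(4,0)=91.5366, V(4,1)=74.3276, V(4,2)=52.2552, V(4,3)=23.9449, V(4,4)=12.3661
Node (3,0) S=66.1885: V=(p*·74.3276+(1−p*)·91.5366)/1.16=65.2167; Δ=(74.3276−91.5366)/(78.1024−60.8934)=-1.0000; B=V−Δ·S=131.4052
Node (3,1) S=84.8939: V=(p*·52.2552+(1−p*)·74.3276)/1.16=46.5113; Δ=(52.2552−74.3276)/(100.1748−78.1024)=-1.0000; B=V−Δ·S=131.4052
Node (3,2) S=108.8857: V=(p*·23.9449+(1−p*)·52.2552)/1.16=22.5195; Δ=(23.9449−52.2552)/(128.4851−100.1748)=-1.0000; B=V−Δ·S=131.4052
Node (3,3) S=139.6577: V=(p*·12.3661+(1−p*)·23.9449)/1.16=11.4283; Δ=(12.3661−23.9449)/(164.7961−128.4851)=-0.3189; B=V−Δ·S=55.9621
Node (2,0) S=71.9440: V=(p*·46.5113+(1−p*)·65.2167)/1.16=41.3363; Δ=(46.5113−65.2167)/(84.8939−66.1885)=-1.0000; B=V−Δ·S=113.2803
Node (2,1) S=92.2760: V=(p*·22.5195+(1−p*)·46.5113)/1.16=21.0043; Δ=(22.5195−46.5113)/(108.8857−84.8939)=-1.0000; B=V−Δ·S=113.2803
Node (2,2) S=118.3540: V=(p*·11.4283+(1−p*)·22.5195)/1.16=10.5874; Δ=(11.4283−22.5195)/(139.6577−108.8857)=-0.3604; B=V−Δ·S=53.2460
Node (1,0) S=78.2000: V=(p*·21.0043+(1−p*)·41.3363)/1.16=19.4554; Δ=(21.0043−41.3363)/(92.2760−71.9440)=-1.0000; B=V−Δ·S=97.6554
Node (1,1) S=100.3000: V=(p*·10.5874+(1−p*)·21.0043)/1.16=9.8179; Δ=(10.5874−21.0043)/(118.3540−92.2760)=-0.3995; B=V−Δ·S=49.8828
Node (0,0) S=85.0000: V=(p*·9.8179+(1−p*)·19.4554)/1.16=9.1028; Δ=(9.8179−19.4554)/(100.3000−78.2000)=-0.4361; B=V−Δ·S=46.1704
The time-0 hedge costs 9.1028, which is the no-arbitrage price.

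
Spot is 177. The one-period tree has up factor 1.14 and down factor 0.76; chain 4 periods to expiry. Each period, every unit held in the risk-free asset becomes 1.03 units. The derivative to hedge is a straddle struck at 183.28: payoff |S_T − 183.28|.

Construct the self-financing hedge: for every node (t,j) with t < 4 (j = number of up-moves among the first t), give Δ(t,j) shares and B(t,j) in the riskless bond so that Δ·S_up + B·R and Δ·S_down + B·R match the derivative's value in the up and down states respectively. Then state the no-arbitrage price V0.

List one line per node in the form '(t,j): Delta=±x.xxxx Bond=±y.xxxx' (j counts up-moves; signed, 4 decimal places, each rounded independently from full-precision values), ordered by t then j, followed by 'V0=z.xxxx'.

No-arbitrage ⇒ martingale measure with p* = (R−d)/(u−d) = 0.7105.
Terminal values V(4,·): V(4,0)=124.2289, V(4,1)=94.7034, V(4,2)=50.4151, V(4,3)=16.0173, V(4,4)=115.6659
  t=3,j=0: stock 77.6988 → up 88.5766 (V=94.7034), down 59.0511 (V=124.2289). Price 100.2430; hedge Δ=-1.0000, bond B=177.9417.
  t=3,j=1: stock 116.5481 → up 132.8649 (V=50.4151), down 88.5766 (V=94.7034). Price 61.3936; hedge Δ=-1.0000, bond B=177.9417.
  t=3,j=2: stock 174.8222 → up 199.2973 (V=16.0173), down 132.8649 (V=50.4151). Price 25.2180; hedge Δ=-0.5178, bond B=115.7386.
  t=3,j=3: stock 262.2333 → up 298.9459 (V=115.6659), down 199.2973 (V=16.0173). Price 84.2915; hedge Δ=1.0000, bond B=-177.9417.
  t=2,j=0: stock 102.2352 → up 116.5481 (V=61.3936), down 77.6988 (V=100.2430). Price 70.5238; hedge Δ=-1.0000, bond B=172.7590.
  t=2,j=1: stock 153.3528 → up 174.8222 (V=25.2180), down 116.5481 (V=61.3936). Price 34.6504; hedge Δ=-0.6208, bond B=129.8493.
  t=2,j=2: stock 230.0292 → up 262.2333 (V=84.2915), down 174.8222 (V=25.2180). Price 65.2343; hedge Δ=0.6758, bond B=-90.2223.
  t=1,j=0: stock 134.5200 → up 153.3528 (V=34.6504), down 102.2352 (V=70.5238). Price 43.7231; hedge Δ=-0.7018, bond B=138.1267.
  t=1,j=1: stock 201.7800 → up 230.0292 (V=65.2343), down 153.3528 (V=34.6504). Price 54.7389; hedge Δ=0.3989, bond B=-25.7450.
  t=0,j=0: stock 177.0000 → up 201.7800 (V=54.7389), down 134.5200 (V=43.7231). Price 50.0486; hedge Δ=0.1638, bond B=21.0597.
The time-0 hedge costs 50.0486, which is the no-arbitrage price.

(0,0): Delta=0.1638 Bond=21.0597
(1,0): Delta=-0.7018 Bond=138.1267
(1,1): Delta=0.3989 Bond=-25.7450
(2,0): Delta=-1.0000 Bond=172.7590
(2,1): Delta=-0.6208 Bond=129.8493
(2,2): Delta=0.6758 Bond=-90.2223
(3,0): Delta=-1.0000 Bond=177.9417
(3,1): Delta=-1.0000 Bond=177.9417
(3,2): Delta=-0.5178 Bond=115.7386
(3,3): Delta=1.0000 Bond=-177.9417
V0=50.0486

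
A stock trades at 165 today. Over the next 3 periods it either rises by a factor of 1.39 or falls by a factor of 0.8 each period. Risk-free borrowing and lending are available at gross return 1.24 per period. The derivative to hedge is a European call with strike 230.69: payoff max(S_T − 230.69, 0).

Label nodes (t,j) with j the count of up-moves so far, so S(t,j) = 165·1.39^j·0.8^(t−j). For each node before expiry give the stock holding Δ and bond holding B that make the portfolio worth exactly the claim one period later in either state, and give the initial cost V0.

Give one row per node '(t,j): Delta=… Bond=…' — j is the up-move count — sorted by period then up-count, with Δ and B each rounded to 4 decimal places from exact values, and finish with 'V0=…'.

The replicating-portfolio and risk-neutral prices coincide; use p* = (1.24−0.8)/(1.39−0.8) = 0.7458 for the latter.
Terminal values V(3,·): V(3,0)=0.0000, V(3,1)=0.0000, V(3,2)=24.3472, V(3,3)=212.4371
  t=2,j=0: stock 105.6000 → up 146.7840 (V=0.0000), down 84.4800 (V=0.0000). Price 0.0000; hedge Δ=0.0000, bond B=0.0000.
  t=2,j=1: stock 183.4800 → up 255.0372 (V=24.3472), down 146.7840 (V=0.0000). Price 14.6429; hedge Δ=0.2249, bond B=-26.6235.
  t=2,j=2: stock 318.7965 → up 443.1271 (V=212.4371), down 255.0372 (V=24.3472). Price 132.7562; hedge Δ=1.0000, bond B=-186.0403.
  t=1,j=0: stock 132.0000 → up 183.4800 (V=14.6429), down 105.6000 (V=0.0000). Price 8.8066; hedge Δ=0.1880, bond B=-16.0120.
  t=1,j=1: stock 229.3500 → up 318.7965 (V=132.7562), down 183.4800 (V=14.6429). Price 82.8447; hedge Δ=0.8729, bond B=-117.3473.
  t=0,j=0: stock 165.0000 → up 229.3500 (V=82.8447), down 132.0000 (V=8.8066). Price 51.6302; hedge Δ=0.7605, bond B=-73.8581.
Self-financing check: at every node Δ·S+B equals the discounted successor values.

(0,0): Delta=0.7605 Bond=-73.8581
(1,0): Delta=0.1880 Bond=-16.0120
(1,1): Delta=0.8729 Bond=-117.3473
(2,0): Delta=0.0000 Bond=0.0000
(2,1): Delta=0.2249 Bond=-26.6235
(2,2): Delta=1.0000 Bond=-186.0403
V0=51.6302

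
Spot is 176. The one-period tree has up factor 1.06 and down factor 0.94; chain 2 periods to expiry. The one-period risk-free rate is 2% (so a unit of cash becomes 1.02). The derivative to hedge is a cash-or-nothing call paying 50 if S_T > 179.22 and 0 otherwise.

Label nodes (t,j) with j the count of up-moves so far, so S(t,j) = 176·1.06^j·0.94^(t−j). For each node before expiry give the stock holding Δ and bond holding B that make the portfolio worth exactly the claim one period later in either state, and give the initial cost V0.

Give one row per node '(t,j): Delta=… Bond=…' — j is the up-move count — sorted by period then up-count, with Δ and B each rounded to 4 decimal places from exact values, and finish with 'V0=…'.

Under the risk-neutral measure, an up-move has probability p* = (R−d)/(u−d) = 0.6667 and values discount at R = 1.02.
Terminal payoffs: V(2,0)=0.0000, V(2,1)=0.0000, V(2,2)=50.0000
  t=1,j=0: stock 165.4400 → up 175.3664 (V=0.0000), down 155.5136 (V=0.0000). Price 0.0000; hedge Δ=0.0000, bond B=0.0000.
  t=1,j=1: stock 186.5600 → up 197.7536 (V=50.0000), down 175.3664 (V=0.0000). Price 32.6797; hedge Δ=2.2334, bond B=-383.9869.
  t=0,j=0: stock 176.0000 → up 186.5600 (V=32.6797), down 165.4400 (V=0.0000). Price 21.3593; hedge Δ=1.5473, bond B=-250.9718.
Each (Δ,B) replicates both successor values, so the strategy is self-financing and V0 is arbitrage-free.

(0,0): Delta=1.5473 Bond=-250.9718
(1,0): Delta=0.0000 Bond=0.0000
(1,1): Delta=2.2334 Bond=-383.9869
V0=21.3593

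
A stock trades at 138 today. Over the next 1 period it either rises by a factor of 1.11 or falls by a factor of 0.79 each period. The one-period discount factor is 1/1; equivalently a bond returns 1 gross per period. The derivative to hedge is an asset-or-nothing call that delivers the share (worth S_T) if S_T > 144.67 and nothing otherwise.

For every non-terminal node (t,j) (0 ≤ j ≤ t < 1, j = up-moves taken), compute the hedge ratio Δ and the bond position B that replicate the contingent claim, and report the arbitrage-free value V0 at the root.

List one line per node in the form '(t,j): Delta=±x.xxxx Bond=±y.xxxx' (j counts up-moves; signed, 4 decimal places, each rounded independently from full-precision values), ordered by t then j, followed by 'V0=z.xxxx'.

(0,0): Delta=3.4688 Bond=-378.1631
V0=100.5244

No-arbitrage ⇒ martingale measure with p* = (R−d)/(u−d) = 0.6562.
Payoff layer (t=1): V(1,0)=0.0000, V(1,1)=153.1800
  t=0,j=0: stock 138.0000 → up 153.1800 (V=153.1800), down 109.0200 (V=0.0000). Price 100.5244; hedge Δ=3.4688, bond B=-378.1631.
Check: Δ(0,0)·S0 + B(0,0) = 100.5244 = V0.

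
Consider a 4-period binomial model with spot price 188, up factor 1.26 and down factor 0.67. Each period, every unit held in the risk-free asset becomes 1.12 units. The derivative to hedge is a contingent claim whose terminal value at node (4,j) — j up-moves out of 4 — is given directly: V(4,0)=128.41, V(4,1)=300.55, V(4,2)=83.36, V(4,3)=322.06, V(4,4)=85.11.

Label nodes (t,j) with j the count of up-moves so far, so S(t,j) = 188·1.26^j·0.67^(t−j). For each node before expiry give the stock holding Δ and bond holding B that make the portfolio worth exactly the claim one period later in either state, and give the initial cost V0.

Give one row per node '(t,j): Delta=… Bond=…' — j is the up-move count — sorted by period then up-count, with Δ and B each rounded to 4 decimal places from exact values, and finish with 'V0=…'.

The replicating-portfolio and risk-neutral prices coincide; use p* = (1.12−0.67)/(1.26−0.67) = 0.7627 for the latter.
Terminal values V(4,·): V(4,0)=128.4100, V(4,1)=300.5500, V(4,2)=83.3600, V(4,3)=322.0600, V(4,4)=85.1100
(3,0): S=56.5434. Δ = (V_up−V_dn)/(S_up−S_dn) = (300.5500−128.4100)/(71.2447−37.8841) = 5.1600. V = [p*·300.5500 + (1−p*)·128.4100]/1.12 = 231.8779. B = V − Δ·S = -59.8848.
(3,1): S=106.3354. Δ = (V_up−V_dn)/(S_up−S_dn) = (83.3600−300.5500)/(133.9826−71.2447) = -3.4619. V = [p*·83.3600 + (1−p*)·300.5500]/1.12 = 120.4434. B = V − Δ·S = 488.5620.
(3,2): S=199.9741. Δ = (V_up−V_dn)/(S_up−S_dn) = (322.0600−83.3600)/(251.9674−133.9826) = 2.0231. V = [p*·322.0600 + (1−p*)·83.3600]/1.12 = 236.9815. B = V − Δ·S = -167.5947.
(3,3): S=376.0707. Δ = (V_up−V_dn)/(S_up−S_dn) = (85.1100−322.0600)/(473.8491−251.9674) = -1.0679. V = [p*·85.1100 + (1−p*)·322.0600]/1.12 = 126.1923. B = V − Δ·S = 527.8025.
(2,0): S=84.3932. Δ = (V_up−V_dn)/(S_up−S_dn) = (120.4434−231.8779)/(106.3354−56.5434) = -2.2380. V = [p*·120.4434 + (1−p*)·231.8779]/1.12 = 131.1478. B = V − Δ·S = 320.0197.
(2,1): S=158.7096. Δ = (V_up−V_dn)/(S_up−S_dn) = (236.9815−120.4434)/(199.9741−106.3354) = 1.2446. V = [p*·236.9815 + (1−p*)·120.4434]/1.12 = 186.9004. B = V − Δ·S = -10.6219.
(2,2): S=298.4688. Δ = (V_up−V_dn)/(S_up−S_dn) = (126.1923−236.9815)/(376.0707−199.9741) = -0.6291. V = [p*·126.1923 + (1−p*)·236.9815]/1.12 = 136.1440. B = V − Δ·S = 323.9223.
(1,0): S=125.9600. Δ = (V_up−V_dn)/(S_up−S_dn) = (186.9004−131.1478)/(158.7096−84.3932) = 0.7502. V = [p*·186.9004 + (1−p*)·131.1478]/1.12 = 155.0633. B = V − Δ·S = 60.5674.
(1,1): S=236.8800. Δ = (V_up−V_dn)/(S_up−S_dn) = (136.1440−186.9004)/(298.4688−158.7096) = -0.3632. V = [p*·136.1440 + (1−p*)·186.9004]/1.12 = 132.3106. B = V − Δ·S = 218.3383.
(0,0): S=188.0000. Δ = (V_up−V_dn)/(S_up−S_dn) = (132.3106−155.0633)/(236.8800−125.9600) = -0.2051. V = [p*·132.3106 + (1−p*)·155.0633]/1.12 = 122.9550. B = V − Δ·S = 161.5189.
Self-financing check: at every node Δ·S+B equals the discounted successor values.

(0,0): Delta=-0.2051 Bond=161.5189
(1,0): Delta=0.7502 Bond=60.5674
(1,1): Delta=-0.3632 Bond=218.3383
(2,0): Delta=-2.2380 Bond=320.0197
(2,1): Delta=1.2446 Bond=-10.6219
(2,2): Delta=-0.6291 Bond=323.9223
(3,0): Delta=5.1600 Bond=-59.8848
(3,1): Delta=-3.4619 Bond=488.5620
(3,2): Delta=2.0231 Bond=-167.5947
(3,3): Delta=-1.0679 Bond=527.8025
V0=122.9550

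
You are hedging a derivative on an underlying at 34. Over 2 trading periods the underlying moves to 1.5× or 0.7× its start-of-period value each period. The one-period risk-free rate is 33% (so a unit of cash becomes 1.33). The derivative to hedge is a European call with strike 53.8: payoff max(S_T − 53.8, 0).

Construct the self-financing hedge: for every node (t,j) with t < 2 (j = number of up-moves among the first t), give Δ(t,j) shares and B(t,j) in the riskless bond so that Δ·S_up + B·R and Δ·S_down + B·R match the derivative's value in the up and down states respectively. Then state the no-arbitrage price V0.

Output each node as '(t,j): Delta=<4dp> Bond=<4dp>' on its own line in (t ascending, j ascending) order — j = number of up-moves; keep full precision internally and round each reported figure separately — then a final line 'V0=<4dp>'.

No-arbitrage ⇒ martingale measure with p* = (R−d)/(u−d) = 0.7875.
Payoff layer (t=2): V(2,0)=0.0000, V(2,1)=0.0000, V(2,2)=22.7000
Node (1,0) S=23.8000: V=(p*·0.0000+(1−p*)·0.0000)/1.33=0.0000; Δ=(0.0000−0.0000)/(35.7000−16.6600)=0.0000; B=V−Δ·S=0.0000
Node (1,1) S=51.0000: V=(p*·22.7000+(1−p*)·0.0000)/1.33=13.4408; Δ=(22.7000−0.0000)/(76.5000−35.7000)=0.5564; B=V−Δ·S=-14.9342
Node (0,0) S=34.0000: V=(p*·13.4408+(1−p*)·0.0000)/1.33=7.9584; Δ=(13.4408−0.0000)/(51.0000−23.8000)=0.4941; B=V−Δ·S=-8.8426
Self-financing check: at every node Δ·S+B equals the discounted successor values.

(0,0): Delta=0.4941 Bond=-8.8426
(1,0): Delta=0.0000 Bond=0.0000
(1,1): Delta=0.5564 Bond=-14.9342
V0=7.9584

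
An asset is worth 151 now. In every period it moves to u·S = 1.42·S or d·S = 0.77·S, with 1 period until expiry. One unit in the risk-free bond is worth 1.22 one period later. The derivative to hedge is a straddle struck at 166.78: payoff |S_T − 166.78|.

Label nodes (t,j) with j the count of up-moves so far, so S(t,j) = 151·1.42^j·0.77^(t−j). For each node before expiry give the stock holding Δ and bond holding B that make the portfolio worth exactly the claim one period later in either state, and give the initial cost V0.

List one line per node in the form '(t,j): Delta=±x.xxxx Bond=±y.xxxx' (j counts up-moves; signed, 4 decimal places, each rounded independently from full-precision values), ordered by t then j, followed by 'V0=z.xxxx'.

The replicating-portfolio and risk-neutral prices coincide; use p* = (1.22−0.77)/(1.42−0.77) = 0.6923 for the latter.
Terminal values V(1,·): V(1,0)=50.5100, V(1,1)=47.6400
(0,0): S=151.0000. Δ = (V_up−V_dn)/(S_up−S_dn) = (47.6400−50.5100)/(214.4200−116.2700) = -0.0292. V = [p*·47.6400 + (1−p*)·50.5100]/1.22 = 39.7730. B = V − Δ·S = 44.1884.
Check: Δ(0,0)·S0 + B(0,0) = 39.7730 = V0.

(0,0): Delta=-0.0292 Bond=44.1884
V0=39.7730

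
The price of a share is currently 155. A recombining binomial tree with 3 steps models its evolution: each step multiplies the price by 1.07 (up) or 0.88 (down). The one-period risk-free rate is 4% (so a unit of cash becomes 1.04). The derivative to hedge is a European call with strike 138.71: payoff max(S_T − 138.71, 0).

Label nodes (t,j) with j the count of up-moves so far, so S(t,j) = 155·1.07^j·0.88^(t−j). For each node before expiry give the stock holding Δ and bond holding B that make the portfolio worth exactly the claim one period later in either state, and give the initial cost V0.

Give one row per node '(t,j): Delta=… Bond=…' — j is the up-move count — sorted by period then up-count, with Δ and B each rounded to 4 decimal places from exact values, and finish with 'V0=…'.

(0,0): Delta=0.8964 Bond=-106.5577
(1,0): Delta=0.5453 Bond=-62.9409
(1,1): Delta=0.9505 Bond=-119.7974
(2,0): Delta=0.0000 Bond=0.0000
(2,1): Delta=0.6294 Bond=-77.7320
(2,2): Delta=1.0000 Bond=-133.3750
V0=32.3784

Risk-neutral probability p* = (R−d)/(u−d) = (1.04−0.88)/(1.07−0.88) = 0.8421.
At expiry t=3: V(3,0)=0.0000, V(3,1)=0.0000, V(3,2)=17.4544, V(3,3)=51.1717
Node (2,0) S=120.0320: V=(p*·0.0000+(1−p*)·0.0000)/1.04=0.0000; Δ=(0.0000−0.0000)/(128.4342−105.6282)=0.0000; B=V−Δ·S=0.0000
Node (2,1) S=145.9480: V=(p*·17.4544+(1−p*)·0.0000)/1.04=14.1331; Δ=(17.4544−0.0000)/(156.1644−128.4342)=0.6294; B=V−Δ·S=-77.7320
Node (2,2) S=177.4595: V=(p*·51.1717+(1−p*)·17.4544)/1.04=44.0845; Δ=(51.1717−17.4544)/(189.8817−156.1644)=1.0000; B=V−Δ·S=-133.3750
Node (1,0) S=136.4000: V=(p*·14.1331+(1−p*)·0.0000)/1.04=11.4438; Δ=(14.1331−0.0000)/(145.9480−120.0320)=0.5453; B=V−Δ·S=-62.9409
Node (1,1) S=165.8500: V=(p*·44.0845+(1−p*)·14.1331)/1.04=37.8417; Δ=(44.0845−14.1331)/(177.4595−145.9480)=0.9505; B=V−Δ·S=-119.7974
Node (0,0) S=155.0000: V=(p*·37.8417+(1−p*)·11.4438)/1.04=32.3784; Δ=(37.8417−11.4438)/(165.8500−136.4000)=0.8964; B=V−Δ·S=-106.5577
Root portfolio cost Δ·155+B reproduces V0=32.3784.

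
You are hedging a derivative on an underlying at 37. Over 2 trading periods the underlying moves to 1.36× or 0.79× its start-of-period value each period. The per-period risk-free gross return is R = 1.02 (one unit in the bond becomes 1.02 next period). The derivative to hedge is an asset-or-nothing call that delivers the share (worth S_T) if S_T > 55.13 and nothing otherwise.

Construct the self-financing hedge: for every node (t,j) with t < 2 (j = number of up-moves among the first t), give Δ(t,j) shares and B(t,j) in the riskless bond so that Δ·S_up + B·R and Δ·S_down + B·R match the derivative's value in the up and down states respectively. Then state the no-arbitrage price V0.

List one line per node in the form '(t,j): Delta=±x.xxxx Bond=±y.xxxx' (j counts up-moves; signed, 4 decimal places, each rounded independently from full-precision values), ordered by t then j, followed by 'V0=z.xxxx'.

(0,0): Delta=1.2837 Bond=-36.7862
(1,0): Delta=0.0000 Bond=0.0000
(1,1): Delta=2.3860 Bond=-92.9890
V0=10.7099

No-arbitrage ⇒ martingale measure with p* = (R−d)/(u−d) = 0.4035.
At expiry t=2: V(2,0)=0.0000, V(2,1)=0.0000, V(2,2)=68.4352
  t=1,j=0: stock 29.2300 → up 39.7528 (V=0.0000), down 23.0917 (V=0.0000). Price 0.0000; hedge Δ=0.0000, bond B=0.0000.
  t=1,j=1: stock 50.3200 → up 68.4352 (V=68.4352), down 39.7528 (V=0.0000). Price 27.0727; hedge Δ=2.3860, bond B=-92.9890.
  t=0,j=0: stock 37.0000 → up 50.3200 (V=27.0727), down 29.2300 (V=0.0000). Price 10.7099; hedge Δ=1.2837, bond B=-36.7862.
The time-0 hedge costs 10.7099, which is the no-arbitrage price.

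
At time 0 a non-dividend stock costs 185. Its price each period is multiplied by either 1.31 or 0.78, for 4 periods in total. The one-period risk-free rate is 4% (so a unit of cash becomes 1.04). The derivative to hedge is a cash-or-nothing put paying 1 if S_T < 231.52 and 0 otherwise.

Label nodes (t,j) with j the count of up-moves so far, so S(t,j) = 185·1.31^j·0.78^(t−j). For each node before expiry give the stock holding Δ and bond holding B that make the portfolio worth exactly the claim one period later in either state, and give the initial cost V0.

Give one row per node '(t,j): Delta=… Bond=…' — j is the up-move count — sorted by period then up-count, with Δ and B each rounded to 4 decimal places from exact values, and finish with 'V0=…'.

(0,0): Delta=-0.0033 Bond=1.2166
(1,0): Delta=-0.0029 Bond=1.2039
(1,1): Delta=-0.0036 Bond=1.3290
(2,0): Delta=0.0000 Bond=0.9246
(2,1): Delta=-0.0047 Bond=1.5921
(2,2): Delta=-0.0029 Bond=1.1642
(3,0): Delta=0.0000 Bond=0.9615
(3,1): Delta=0.0000 Bond=0.9615
(3,2): Delta=-0.0076 Bond=2.3766
(3,3): Delta=0.0000 Bond=0.0000
V0=0.5997

Risk-neutral probability p* = (R−d)/(u−d) = (1.04−0.78)/(1.31−0.78) = 0.4906.
At expiry t=4: V(4,0)=1.0000, V(4,1)=1.0000, V(4,2)=1.0000, V(4,3)=0.0000, V(4,4)=0.0000
Node (3,0) S=87.7921: V=(p*·1.0000+(1−p*)·1.0000)/1.04=0.9615; Δ=(1.0000−1.0000)/(115.0077−68.4779)=0.0000; B=V−Δ·S=0.9615
Node (3,1) S=147.4457: V=(p*·1.0000+(1−p*)·1.0000)/1.04=0.9615; Δ=(1.0000−1.0000)/(193.1539−115.0077)=0.0000; B=V−Δ·S=0.9615
Node (3,2) S=247.6332: V=(p*·0.0000+(1−p*)·1.0000)/1.04=0.4898; Δ=(0.0000−1.0000)/(324.3995−193.1539)=-0.0076; B=V−Δ·S=2.3766
Node (3,3) S=415.8968: V=(p*·0.0000+(1−p*)·0.0000)/1.04=0.0000; Δ=(0.0000−0.0000)/(544.8249−324.3995)=0.0000; B=V−Δ·S=0.0000
Node (2,0) S=112.5540: V=(p*·0.9615+(1−p*)·0.9615)/1.04=0.9246; Δ=(0.9615−0.9615)/(147.4457−87.7921)=0.0000; B=V−Δ·S=0.9246
Node (2,1) S=189.0330: V=(p*·0.4898+(1−p*)·0.9615)/1.04=0.7021; Δ=(0.4898−0.9615)/(247.6332−147.4457)=-0.0047; B=V−Δ·S=1.5921
Node (2,2) S=317.4785: V=(p*·0.0000+(1−p*)·0.4898)/1.04=0.2399; Δ=(0.0000−0.4898)/(415.8968−247.6332)=-0.0029; B=V−Δ·S=1.1642
Node (1,0) S=144.3000: V=(p*·0.7021+(1−p*)·0.9246)/1.04=0.7840; Δ=(0.7021−0.9246)/(189.0330−112.5540)=-0.0029; B=V−Δ·S=1.2039
Node (1,1) S=242.3500: V=(p*·0.2399+(1−p*)·0.7021)/1.04=0.4571; Δ=(0.2399−0.7021)/(317.4785−189.0330)=-0.0036; B=V−Δ·S=1.3290
Node (0,0) S=185.0000: V=(p*·0.4571+(1−p*)·0.7840)/1.04=0.5997; Δ=(0.4571−0.7840)/(242.3500−144.3000)=-0.0033; B=V−Δ·S=1.2166
Self-financing check: at every node Δ·S+B equals the discounted successor values.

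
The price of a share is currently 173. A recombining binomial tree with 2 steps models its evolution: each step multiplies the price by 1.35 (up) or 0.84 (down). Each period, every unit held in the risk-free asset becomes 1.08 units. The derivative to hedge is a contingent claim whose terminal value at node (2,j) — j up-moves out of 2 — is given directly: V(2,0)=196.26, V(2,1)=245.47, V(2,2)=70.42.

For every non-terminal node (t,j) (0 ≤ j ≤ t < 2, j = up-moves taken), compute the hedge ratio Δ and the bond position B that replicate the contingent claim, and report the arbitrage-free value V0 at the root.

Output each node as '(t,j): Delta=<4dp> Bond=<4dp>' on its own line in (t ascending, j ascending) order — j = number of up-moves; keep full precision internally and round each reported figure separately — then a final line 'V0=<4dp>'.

Risk-neutral probability p* = (R−d)/(u−d) = (1.08−0.84)/(1.35−0.84) = 0.4706.
At expiry t=2: V(2,0)=196.2600, V(2,1)=245.4700, V(2,2)=70.4200
  t=1,j=0: stock 145.3200 → up 196.1820 (V=245.4700), down 122.0688 (V=196.2600). Price 203.1645; hedge Δ=0.6640, bond B=106.6743.
  t=1,j=1: stock 233.5500 → up 315.2925 (V=70.4200), down 196.1820 (V=245.4700). Price 151.0125; hedge Δ=-1.4696, bond B=494.2478.
  t=0,j=0: stock 173.0000 → up 233.5500 (V=151.0125), down 145.3200 (V=203.1645). Price 165.3911; hedge Δ=-0.5911, bond B=267.6498.
The time-0 hedge costs 165.3911, which is the no-arbitrage price.

(0,0): Delta=-0.5911 Bond=267.6498
(1,0): Delta=0.6640 Bond=106.6743
(1,1): Delta=-1.4696 Bond=494.2478
V0=165.3911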